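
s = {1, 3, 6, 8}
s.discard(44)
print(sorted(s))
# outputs [1, 3, 6, 8]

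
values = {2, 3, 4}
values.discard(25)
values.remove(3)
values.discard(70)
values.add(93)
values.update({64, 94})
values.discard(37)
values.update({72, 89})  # {2, 4, 64, 72, 89, 93, 94}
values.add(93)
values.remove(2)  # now {4, 64, 72, 89, 93, 94}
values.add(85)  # {4, 64, 72, 85, 89, 93, 94}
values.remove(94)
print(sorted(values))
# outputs [4, 64, 72, 85, 89, 93]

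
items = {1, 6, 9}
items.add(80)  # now {1, 6, 9, 80}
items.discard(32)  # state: {1, 6, 9, 80}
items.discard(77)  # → {1, 6, 9, 80}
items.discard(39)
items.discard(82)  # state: {1, 6, 9, 80}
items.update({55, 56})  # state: {1, 6, 9, 55, 56, 80}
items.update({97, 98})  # {1, 6, 9, 55, 56, 80, 97, 98}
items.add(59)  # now {1, 6, 9, 55, 56, 59, 80, 97, 98}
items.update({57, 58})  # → {1, 6, 9, 55, 56, 57, 58, 59, 80, 97, 98}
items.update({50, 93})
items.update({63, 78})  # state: {1, 6, 9, 50, 55, 56, 57, 58, 59, 63, 78, 80, 93, 97, 98}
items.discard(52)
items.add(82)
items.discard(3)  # {1, 6, 9, 50, 55, 56, 57, 58, 59, 63, 78, 80, 82, 93, 97, 98}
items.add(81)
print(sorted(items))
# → [1, 6, 9, 50, 55, 56, 57, 58, 59, 63, 78, 80, 81, 82, 93, 97, 98]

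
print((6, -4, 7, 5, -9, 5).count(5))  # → 2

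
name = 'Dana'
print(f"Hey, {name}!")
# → Hey, Dana!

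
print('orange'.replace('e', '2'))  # orang2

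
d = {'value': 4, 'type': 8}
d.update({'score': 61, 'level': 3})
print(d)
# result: {'value': 4, 'type': 8, 'score': 61, 'level': 3}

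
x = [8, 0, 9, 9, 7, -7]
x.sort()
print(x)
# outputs [-7, 0, 7, 8, 9, 9]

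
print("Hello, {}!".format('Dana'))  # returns Hello, Dana!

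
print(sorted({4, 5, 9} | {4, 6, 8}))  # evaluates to [4, 5, 6, 8, 9]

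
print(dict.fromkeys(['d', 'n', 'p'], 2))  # {'d': 2, 'n': 2, 'p': 2}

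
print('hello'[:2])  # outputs he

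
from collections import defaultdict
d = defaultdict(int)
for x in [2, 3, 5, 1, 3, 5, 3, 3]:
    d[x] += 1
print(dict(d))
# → {2: 1, 3: 4, 5: 2, 1: 1}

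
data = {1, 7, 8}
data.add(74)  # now {1, 7, 8, 74}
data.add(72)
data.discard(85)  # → {1, 7, 8, 72, 74}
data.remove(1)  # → {7, 8, 72, 74}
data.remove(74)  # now {7, 8, 72}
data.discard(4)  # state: {7, 8, 72}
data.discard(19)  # {7, 8, 72}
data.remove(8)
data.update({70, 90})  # {7, 70, 72, 90}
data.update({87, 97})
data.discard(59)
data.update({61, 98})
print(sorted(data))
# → [7, 61, 70, 72, 87, 90, 97, 98]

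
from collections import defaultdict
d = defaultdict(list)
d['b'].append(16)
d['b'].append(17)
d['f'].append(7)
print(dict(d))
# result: {'b': [16, 17], 'f': [7]}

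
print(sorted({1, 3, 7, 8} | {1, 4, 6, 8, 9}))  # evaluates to [1, 3, 4, 6, 7, 8, 9]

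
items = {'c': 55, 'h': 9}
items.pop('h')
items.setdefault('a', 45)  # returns 45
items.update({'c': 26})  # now {'c': 26, 'a': 45}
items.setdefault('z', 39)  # 39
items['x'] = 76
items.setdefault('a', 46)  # 45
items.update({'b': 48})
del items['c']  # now {'a': 45, 'z': 39, 'x': 76, 'b': 48}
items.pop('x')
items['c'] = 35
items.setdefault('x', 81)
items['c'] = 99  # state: {'a': 45, 'z': 39, 'b': 48, 'c': 99, 'x': 81}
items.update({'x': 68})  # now {'a': 45, 'z': 39, 'b': 48, 'c': 99, 'x': 68}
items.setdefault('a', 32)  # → 45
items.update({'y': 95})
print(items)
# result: {'a': 45, 'z': 39, 'b': 48, 'c': 99, 'x': 68, 'y': 95}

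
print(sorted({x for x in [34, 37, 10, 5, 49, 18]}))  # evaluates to [5, 10, 18, 34, 37, 49]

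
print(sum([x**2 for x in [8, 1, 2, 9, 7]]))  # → 199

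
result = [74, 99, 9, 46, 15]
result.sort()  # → [9, 15, 46, 74, 99]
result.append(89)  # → [9, 15, 46, 74, 99, 89]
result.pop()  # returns 89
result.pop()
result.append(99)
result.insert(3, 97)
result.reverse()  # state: [99, 74, 97, 46, 15, 9]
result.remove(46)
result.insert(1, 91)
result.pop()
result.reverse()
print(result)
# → [15, 97, 74, 91, 99]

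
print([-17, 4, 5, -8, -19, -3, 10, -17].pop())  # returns -17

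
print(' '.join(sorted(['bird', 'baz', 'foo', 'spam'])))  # baz bird foo spam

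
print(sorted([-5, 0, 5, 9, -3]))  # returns [-5, -3, 0, 5, 9]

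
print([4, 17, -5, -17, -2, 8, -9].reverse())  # None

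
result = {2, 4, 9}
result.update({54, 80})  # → {2, 4, 9, 54, 80}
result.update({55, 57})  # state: {2, 4, 9, 54, 55, 57, 80}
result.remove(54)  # {2, 4, 9, 55, 57, 80}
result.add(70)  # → {2, 4, 9, 55, 57, 70, 80}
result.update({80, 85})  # {2, 4, 9, 55, 57, 70, 80, 85}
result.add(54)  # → {2, 4, 9, 54, 55, 57, 70, 80, 85}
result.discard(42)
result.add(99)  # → {2, 4, 9, 54, 55, 57, 70, 80, 85, 99}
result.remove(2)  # {4, 9, 54, 55, 57, 70, 80, 85, 99}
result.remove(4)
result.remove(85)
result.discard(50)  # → {9, 54, 55, 57, 70, 80, 99}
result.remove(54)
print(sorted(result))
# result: [9, 55, 57, 70, 80, 99]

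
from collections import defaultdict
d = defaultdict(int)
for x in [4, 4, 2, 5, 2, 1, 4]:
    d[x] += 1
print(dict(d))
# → {4: 3, 2: 2, 5: 1, 1: 1}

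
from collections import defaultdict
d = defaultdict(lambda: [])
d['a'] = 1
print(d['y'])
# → []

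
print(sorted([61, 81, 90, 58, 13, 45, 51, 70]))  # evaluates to [13, 45, 51, 58, 61, 70, 81, 90]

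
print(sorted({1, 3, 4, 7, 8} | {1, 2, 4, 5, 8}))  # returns [1, 2, 3, 4, 5, 7, 8]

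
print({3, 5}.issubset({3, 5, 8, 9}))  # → True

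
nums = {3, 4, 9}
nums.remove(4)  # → {3, 9}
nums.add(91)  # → {3, 9, 91}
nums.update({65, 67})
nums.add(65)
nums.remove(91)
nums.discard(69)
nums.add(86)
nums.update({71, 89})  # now {3, 9, 65, 67, 71, 86, 89}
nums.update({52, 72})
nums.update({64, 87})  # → {3, 9, 52, 64, 65, 67, 71, 72, 86, 87, 89}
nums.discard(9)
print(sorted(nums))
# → [3, 52, 64, 65, 67, 71, 72, 86, 87, 89]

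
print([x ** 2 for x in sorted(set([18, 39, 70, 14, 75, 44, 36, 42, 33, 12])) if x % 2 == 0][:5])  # [144, 196, 324, 1296, 1764]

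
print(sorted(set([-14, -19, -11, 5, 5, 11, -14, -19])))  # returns [-19, -14, -11, 5, 11]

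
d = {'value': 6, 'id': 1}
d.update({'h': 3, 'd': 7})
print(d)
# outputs {'value': 6, 'id': 1, 'h': 3, 'd': 7}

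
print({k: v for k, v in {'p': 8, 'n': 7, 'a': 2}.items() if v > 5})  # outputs {'p': 8, 'n': 7}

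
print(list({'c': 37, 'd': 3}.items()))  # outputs [('c', 37), ('d', 3)]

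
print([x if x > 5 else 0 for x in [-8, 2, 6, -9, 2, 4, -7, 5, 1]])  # [0, 0, 6, 0, 0, 0, 0, 0, 0]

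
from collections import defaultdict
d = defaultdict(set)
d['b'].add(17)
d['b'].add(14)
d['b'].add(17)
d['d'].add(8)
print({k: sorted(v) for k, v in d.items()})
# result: {'b': [14, 17], 'd': [8]}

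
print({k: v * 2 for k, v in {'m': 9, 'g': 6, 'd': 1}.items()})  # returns {'m': 18, 'g': 12, 'd': 2}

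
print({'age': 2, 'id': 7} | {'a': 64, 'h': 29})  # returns {'age': 2, 'id': 7, 'a': 64, 'h': 29}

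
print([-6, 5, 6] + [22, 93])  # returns [-6, 5, 6, 22, 93]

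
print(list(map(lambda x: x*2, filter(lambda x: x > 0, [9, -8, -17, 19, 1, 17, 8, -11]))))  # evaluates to [18, 38, 2, 34, 16]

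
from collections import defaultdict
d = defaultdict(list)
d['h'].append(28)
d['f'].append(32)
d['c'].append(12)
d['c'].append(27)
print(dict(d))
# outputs {'h': [28], 'f': [32], 'c': [12, 27]}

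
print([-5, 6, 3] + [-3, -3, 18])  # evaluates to [-5, 6, 3, -3, -3, 18]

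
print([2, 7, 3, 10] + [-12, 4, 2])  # [2, 7, 3, 10, -12, 4, 2]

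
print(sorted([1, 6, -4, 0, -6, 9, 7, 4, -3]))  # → [-6, -4, -3, 0, 1, 4, 6, 7, 9]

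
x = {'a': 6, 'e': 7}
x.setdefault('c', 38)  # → 38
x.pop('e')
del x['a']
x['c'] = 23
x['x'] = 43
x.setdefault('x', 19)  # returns 43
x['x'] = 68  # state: {'c': 23, 'x': 68}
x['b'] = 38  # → {'c': 23, 'x': 68, 'b': 38}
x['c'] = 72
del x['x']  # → {'c': 72, 'b': 38}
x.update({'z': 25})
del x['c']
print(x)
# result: {'b': 38, 'z': 25}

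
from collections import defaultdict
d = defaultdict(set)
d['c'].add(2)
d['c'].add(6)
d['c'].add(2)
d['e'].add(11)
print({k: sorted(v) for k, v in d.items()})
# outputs {'c': [2, 6], 'e': [11]}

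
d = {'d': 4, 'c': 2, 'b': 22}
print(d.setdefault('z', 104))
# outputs 104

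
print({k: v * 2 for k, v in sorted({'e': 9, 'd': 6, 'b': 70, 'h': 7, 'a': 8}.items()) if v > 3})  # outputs {'a': 16, 'b': 140, 'd': 12, 'e': 18, 'h': 14}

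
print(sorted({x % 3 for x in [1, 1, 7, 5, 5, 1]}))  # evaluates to [1, 2]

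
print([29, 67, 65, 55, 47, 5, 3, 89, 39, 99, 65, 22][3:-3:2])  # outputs [55, 5, 89]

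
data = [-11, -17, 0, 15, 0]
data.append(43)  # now [-11, -17, 0, 15, 0, 43]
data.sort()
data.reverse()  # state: [43, 15, 0, 0, -11, -17]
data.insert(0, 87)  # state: [87, 43, 15, 0, 0, -11, -17]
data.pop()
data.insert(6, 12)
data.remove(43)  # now [87, 15, 0, 0, -11, 12]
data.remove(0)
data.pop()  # 12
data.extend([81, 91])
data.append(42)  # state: [87, 15, 0, -11, 81, 91, 42]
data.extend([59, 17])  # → [87, 15, 0, -11, 81, 91, 42, 59, 17]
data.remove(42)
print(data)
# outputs [87, 15, 0, -11, 81, 91, 59, 17]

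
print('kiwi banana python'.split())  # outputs ['kiwi', 'banana', 'python']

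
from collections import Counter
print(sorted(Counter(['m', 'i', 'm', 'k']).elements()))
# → ['i', 'k', 'm', 'm']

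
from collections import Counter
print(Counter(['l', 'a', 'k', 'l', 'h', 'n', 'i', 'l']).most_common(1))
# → [('l', 3)]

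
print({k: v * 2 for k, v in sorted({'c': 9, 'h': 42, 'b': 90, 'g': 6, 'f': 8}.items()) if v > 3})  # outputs {'b': 180, 'c': 18, 'f': 16, 'g': 12, 'h': 84}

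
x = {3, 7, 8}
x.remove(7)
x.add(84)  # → {3, 8, 84}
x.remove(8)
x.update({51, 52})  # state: {3, 51, 52, 84}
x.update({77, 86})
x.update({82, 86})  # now {3, 51, 52, 77, 82, 84, 86}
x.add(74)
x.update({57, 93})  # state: {3, 51, 52, 57, 74, 77, 82, 84, 86, 93}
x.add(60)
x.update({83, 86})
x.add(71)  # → {3, 51, 52, 57, 60, 71, 74, 77, 82, 83, 84, 86, 93}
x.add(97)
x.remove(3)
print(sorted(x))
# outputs [51, 52, 57, 60, 71, 74, 77, 82, 83, 84, 86, 93, 97]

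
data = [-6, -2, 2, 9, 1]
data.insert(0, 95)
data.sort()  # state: [-6, -2, 1, 2, 9, 95]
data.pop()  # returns 95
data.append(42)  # [-6, -2, 1, 2, 9, 42]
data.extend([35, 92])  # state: [-6, -2, 1, 2, 9, 42, 35, 92]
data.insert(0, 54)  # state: [54, -6, -2, 1, 2, 9, 42, 35, 92]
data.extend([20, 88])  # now [54, -6, -2, 1, 2, 9, 42, 35, 92, 20, 88]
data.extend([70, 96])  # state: [54, -6, -2, 1, 2, 9, 42, 35, 92, 20, 88, 70, 96]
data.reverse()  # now [96, 70, 88, 20, 92, 35, 42, 9, 2, 1, -2, -6, 54]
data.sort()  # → [-6, -2, 1, 2, 9, 20, 35, 42, 54, 70, 88, 92, 96]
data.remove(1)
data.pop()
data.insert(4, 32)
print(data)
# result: [-6, -2, 2, 9, 32, 20, 35, 42, 54, 70, 88, 92]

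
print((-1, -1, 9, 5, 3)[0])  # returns -1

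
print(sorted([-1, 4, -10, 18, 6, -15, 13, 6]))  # [-15, -10, -1, 4, 6, 6, 13, 18]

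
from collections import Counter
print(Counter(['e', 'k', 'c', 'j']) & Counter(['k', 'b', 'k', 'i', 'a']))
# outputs Counter({'k': 1})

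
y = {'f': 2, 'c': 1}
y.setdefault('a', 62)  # 62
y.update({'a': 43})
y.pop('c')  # 1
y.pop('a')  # 43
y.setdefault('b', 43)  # 43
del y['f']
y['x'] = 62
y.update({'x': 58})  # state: {'b': 43, 'x': 58}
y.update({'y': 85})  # {'b': 43, 'x': 58, 'y': 85}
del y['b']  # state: {'x': 58, 'y': 85}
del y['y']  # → {'x': 58}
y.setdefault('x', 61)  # 58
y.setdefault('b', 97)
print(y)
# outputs {'x': 58, 'b': 97}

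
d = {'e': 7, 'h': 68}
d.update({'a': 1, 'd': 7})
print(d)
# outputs {'e': 7, 'h': 68, 'a': 1, 'd': 7}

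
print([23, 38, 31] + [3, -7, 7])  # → [23, 38, 31, 3, -7, 7]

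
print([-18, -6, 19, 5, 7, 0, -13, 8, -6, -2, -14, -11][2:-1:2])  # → [19, 7, -13, -6, -14]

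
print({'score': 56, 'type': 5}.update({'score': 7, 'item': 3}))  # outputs None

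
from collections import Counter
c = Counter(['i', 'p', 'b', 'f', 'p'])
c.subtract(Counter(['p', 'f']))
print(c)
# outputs Counter({'i': 1, 'p': 1, 'b': 1, 'f': 0})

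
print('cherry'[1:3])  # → he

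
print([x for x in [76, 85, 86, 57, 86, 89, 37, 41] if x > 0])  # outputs [76, 85, 86, 57, 86, 89, 37, 41]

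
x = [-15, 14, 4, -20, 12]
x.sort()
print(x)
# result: [-20, -15, 4, 12, 14]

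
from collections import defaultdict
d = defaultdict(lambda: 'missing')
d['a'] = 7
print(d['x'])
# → missing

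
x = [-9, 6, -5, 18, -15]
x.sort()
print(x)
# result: [-15, -9, -5, 6, 18]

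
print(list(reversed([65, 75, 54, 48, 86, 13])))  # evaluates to [13, 86, 48, 54, 75, 65]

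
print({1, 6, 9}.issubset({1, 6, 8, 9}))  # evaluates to True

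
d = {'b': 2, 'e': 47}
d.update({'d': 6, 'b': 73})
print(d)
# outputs {'b': 73, 'e': 47, 'd': 6}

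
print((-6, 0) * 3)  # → (-6, 0, -6, 0, -6, 0)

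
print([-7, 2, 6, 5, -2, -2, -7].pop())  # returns -7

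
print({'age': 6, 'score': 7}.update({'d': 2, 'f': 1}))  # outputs None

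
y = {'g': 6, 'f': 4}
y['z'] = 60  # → {'g': 6, 'f': 4, 'z': 60}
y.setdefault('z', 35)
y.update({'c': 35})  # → {'g': 6, 'f': 4, 'z': 60, 'c': 35}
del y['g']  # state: {'f': 4, 'z': 60, 'c': 35}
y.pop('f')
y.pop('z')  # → 60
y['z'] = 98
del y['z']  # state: {'c': 35}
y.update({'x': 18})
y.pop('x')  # 18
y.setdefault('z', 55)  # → 55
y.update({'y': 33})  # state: {'c': 35, 'z': 55, 'y': 33}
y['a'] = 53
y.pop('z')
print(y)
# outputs {'c': 35, 'y': 33, 'a': 53}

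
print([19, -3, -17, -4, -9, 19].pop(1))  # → -3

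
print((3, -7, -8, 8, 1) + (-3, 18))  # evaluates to (3, -7, -8, 8, 1, -3, 18)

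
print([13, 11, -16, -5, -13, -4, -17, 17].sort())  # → None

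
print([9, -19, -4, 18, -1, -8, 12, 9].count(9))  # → 2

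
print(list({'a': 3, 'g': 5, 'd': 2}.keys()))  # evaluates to ['a', 'g', 'd']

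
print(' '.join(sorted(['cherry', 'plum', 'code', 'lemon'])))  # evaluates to cherry code lemon plum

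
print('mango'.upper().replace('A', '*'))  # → M*NGO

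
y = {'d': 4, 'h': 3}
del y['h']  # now {'d': 4}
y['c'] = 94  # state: {'d': 4, 'c': 94}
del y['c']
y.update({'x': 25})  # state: {'d': 4, 'x': 25}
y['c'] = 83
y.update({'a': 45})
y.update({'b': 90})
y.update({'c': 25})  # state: {'d': 4, 'x': 25, 'c': 25, 'a': 45, 'b': 90}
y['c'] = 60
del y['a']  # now {'d': 4, 'x': 25, 'c': 60, 'b': 90}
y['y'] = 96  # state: {'d': 4, 'x': 25, 'c': 60, 'b': 90, 'y': 96}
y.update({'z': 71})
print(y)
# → {'d': 4, 'x': 25, 'c': 60, 'b': 90, 'y': 96, 'z': 71}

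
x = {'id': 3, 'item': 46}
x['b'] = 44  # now {'id': 3, 'item': 46, 'b': 44}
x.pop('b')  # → 44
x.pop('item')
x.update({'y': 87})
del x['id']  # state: {'y': 87}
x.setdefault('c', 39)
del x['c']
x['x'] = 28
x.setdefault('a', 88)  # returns 88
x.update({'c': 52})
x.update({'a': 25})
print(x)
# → {'y': 87, 'x': 28, 'a': 25, 'c': 52}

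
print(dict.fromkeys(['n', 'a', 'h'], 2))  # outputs {'n': 2, 'a': 2, 'h': 2}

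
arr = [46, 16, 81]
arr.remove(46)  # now [16, 81]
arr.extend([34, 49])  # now [16, 81, 34, 49]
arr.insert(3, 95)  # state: [16, 81, 34, 95, 49]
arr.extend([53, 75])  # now [16, 81, 34, 95, 49, 53, 75]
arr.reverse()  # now [75, 53, 49, 95, 34, 81, 16]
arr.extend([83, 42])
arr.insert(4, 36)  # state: [75, 53, 49, 95, 36, 34, 81, 16, 83, 42]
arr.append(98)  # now [75, 53, 49, 95, 36, 34, 81, 16, 83, 42, 98]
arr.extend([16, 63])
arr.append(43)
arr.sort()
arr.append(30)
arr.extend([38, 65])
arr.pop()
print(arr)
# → [16, 16, 34, 36, 42, 43, 49, 53, 63, 75, 81, 83, 95, 98, 30, 38]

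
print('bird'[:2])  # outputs bi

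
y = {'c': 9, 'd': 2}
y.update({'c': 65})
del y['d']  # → {'c': 65}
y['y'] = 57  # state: {'c': 65, 'y': 57}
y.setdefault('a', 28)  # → 28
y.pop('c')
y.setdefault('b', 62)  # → 62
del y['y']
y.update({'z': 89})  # {'a': 28, 'b': 62, 'z': 89}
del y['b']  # {'a': 28, 'z': 89}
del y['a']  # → {'z': 89}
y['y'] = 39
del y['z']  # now {'y': 39}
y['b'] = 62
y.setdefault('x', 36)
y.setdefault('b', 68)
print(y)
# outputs {'y': 39, 'b': 62, 'x': 36}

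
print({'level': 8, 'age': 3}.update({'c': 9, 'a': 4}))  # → None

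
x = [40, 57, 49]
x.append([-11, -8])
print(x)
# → [40, 57, 49, [-11, -8]]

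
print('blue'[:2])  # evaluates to bl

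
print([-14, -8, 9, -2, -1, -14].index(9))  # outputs 2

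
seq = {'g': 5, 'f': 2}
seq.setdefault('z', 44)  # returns 44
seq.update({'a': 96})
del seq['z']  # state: {'g': 5, 'f': 2, 'a': 96}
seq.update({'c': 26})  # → {'g': 5, 'f': 2, 'a': 96, 'c': 26}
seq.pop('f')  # 2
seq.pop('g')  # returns 5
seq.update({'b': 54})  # {'a': 96, 'c': 26, 'b': 54}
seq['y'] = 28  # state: {'a': 96, 'c': 26, 'b': 54, 'y': 28}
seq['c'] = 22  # {'a': 96, 'c': 22, 'b': 54, 'y': 28}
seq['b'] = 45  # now {'a': 96, 'c': 22, 'b': 45, 'y': 28}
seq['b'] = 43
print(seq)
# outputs {'a': 96, 'c': 22, 'b': 43, 'y': 28}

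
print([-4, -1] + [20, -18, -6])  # [-4, -1, 20, -18, -6]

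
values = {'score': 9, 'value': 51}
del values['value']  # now {'score': 9}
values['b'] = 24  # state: {'score': 9, 'b': 24}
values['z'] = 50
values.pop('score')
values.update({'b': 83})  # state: {'b': 83, 'z': 50}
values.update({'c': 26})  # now {'b': 83, 'z': 50, 'c': 26}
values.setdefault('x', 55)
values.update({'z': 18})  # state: {'b': 83, 'z': 18, 'c': 26, 'x': 55}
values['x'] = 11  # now {'b': 83, 'z': 18, 'c': 26, 'x': 11}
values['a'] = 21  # {'b': 83, 'z': 18, 'c': 26, 'x': 11, 'a': 21}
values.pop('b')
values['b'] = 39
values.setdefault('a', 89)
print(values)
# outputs {'z': 18, 'c': 26, 'x': 11, 'a': 21, 'b': 39}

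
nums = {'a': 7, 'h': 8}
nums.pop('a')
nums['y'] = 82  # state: {'h': 8, 'y': 82}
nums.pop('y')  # 82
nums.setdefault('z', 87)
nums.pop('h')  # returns 8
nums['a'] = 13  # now {'z': 87, 'a': 13}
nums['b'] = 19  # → {'z': 87, 'a': 13, 'b': 19}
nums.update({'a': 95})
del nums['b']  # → {'z': 87, 'a': 95}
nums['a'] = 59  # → {'z': 87, 'a': 59}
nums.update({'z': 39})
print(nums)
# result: {'z': 39, 'a': 59}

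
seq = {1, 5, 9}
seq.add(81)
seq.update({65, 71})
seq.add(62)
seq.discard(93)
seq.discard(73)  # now {1, 5, 9, 62, 65, 71, 81}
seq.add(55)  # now {1, 5, 9, 55, 62, 65, 71, 81}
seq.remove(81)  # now {1, 5, 9, 55, 62, 65, 71}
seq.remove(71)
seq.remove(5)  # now {1, 9, 55, 62, 65}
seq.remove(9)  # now {1, 55, 62, 65}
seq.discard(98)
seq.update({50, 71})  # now {1, 50, 55, 62, 65, 71}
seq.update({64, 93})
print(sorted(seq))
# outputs [1, 50, 55, 62, 64, 65, 71, 93]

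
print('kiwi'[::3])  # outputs ki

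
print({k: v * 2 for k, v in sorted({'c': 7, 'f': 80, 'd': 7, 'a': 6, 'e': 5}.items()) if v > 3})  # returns {'a': 12, 'c': 14, 'd': 14, 'e': 10, 'f': 160}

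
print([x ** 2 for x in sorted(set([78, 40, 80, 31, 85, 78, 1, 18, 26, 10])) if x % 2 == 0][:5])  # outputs [100, 324, 676, 1600, 6084]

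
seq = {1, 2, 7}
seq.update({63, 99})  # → {1, 2, 7, 63, 99}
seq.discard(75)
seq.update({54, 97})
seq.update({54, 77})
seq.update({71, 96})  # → {1, 2, 7, 54, 63, 71, 77, 96, 97, 99}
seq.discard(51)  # {1, 2, 7, 54, 63, 71, 77, 96, 97, 99}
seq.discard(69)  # {1, 2, 7, 54, 63, 71, 77, 96, 97, 99}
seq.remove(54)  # {1, 2, 7, 63, 71, 77, 96, 97, 99}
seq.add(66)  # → {1, 2, 7, 63, 66, 71, 77, 96, 97, 99}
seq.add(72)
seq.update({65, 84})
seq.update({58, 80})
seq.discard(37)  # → {1, 2, 7, 58, 63, 65, 66, 71, 72, 77, 80, 84, 96, 97, 99}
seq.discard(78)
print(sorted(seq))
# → [1, 2, 7, 58, 63, 65, 66, 71, 72, 77, 80, 84, 96, 97, 99]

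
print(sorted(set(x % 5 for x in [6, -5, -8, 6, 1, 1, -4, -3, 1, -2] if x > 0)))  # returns [1]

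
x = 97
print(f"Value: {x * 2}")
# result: Value: 194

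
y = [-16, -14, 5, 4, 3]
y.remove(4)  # [-16, -14, 5, 3]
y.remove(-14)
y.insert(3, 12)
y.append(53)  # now [-16, 5, 3, 12, 53]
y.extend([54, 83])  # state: [-16, 5, 3, 12, 53, 54, 83]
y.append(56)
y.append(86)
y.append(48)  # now [-16, 5, 3, 12, 53, 54, 83, 56, 86, 48]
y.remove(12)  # [-16, 5, 3, 53, 54, 83, 56, 86, 48]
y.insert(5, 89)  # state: [-16, 5, 3, 53, 54, 89, 83, 56, 86, 48]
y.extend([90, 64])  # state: [-16, 5, 3, 53, 54, 89, 83, 56, 86, 48, 90, 64]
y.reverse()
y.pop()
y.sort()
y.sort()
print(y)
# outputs [3, 5, 48, 53, 54, 56, 64, 83, 86, 89, 90]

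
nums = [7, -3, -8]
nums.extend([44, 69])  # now [7, -3, -8, 44, 69]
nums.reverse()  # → [69, 44, -8, -3, 7]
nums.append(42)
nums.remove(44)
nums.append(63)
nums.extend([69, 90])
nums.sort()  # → [-8, -3, 7, 42, 63, 69, 69, 90]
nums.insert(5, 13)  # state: [-8, -3, 7, 42, 63, 13, 69, 69, 90]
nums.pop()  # 90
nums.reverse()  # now [69, 69, 13, 63, 42, 7, -3, -8]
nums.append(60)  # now [69, 69, 13, 63, 42, 7, -3, -8, 60]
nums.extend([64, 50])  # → [69, 69, 13, 63, 42, 7, -3, -8, 60, 64, 50]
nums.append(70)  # [69, 69, 13, 63, 42, 7, -3, -8, 60, 64, 50, 70]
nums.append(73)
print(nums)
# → [69, 69, 13, 63, 42, 7, -3, -8, 60, 64, 50, 70, 73]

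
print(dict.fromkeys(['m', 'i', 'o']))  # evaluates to {'m': None, 'i': None, 'o': None}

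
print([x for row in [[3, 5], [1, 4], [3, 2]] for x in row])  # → [3, 5, 1, 4, 3, 2]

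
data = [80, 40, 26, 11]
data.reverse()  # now [11, 26, 40, 80]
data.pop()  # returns 80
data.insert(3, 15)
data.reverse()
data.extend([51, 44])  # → [15, 40, 26, 11, 51, 44]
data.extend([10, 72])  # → [15, 40, 26, 11, 51, 44, 10, 72]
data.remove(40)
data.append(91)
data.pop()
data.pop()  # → 72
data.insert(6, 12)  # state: [15, 26, 11, 51, 44, 10, 12]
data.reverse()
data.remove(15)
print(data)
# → [12, 10, 44, 51, 11, 26]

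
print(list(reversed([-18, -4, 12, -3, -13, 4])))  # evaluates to [4, -13, -3, 12, -4, -18]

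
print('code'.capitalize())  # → Code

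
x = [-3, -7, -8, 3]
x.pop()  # 3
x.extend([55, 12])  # [-3, -7, -8, 55, 12]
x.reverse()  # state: [12, 55, -8, -7, -3]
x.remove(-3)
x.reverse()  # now [-7, -8, 55, 12]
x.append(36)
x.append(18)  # [-7, -8, 55, 12, 36, 18]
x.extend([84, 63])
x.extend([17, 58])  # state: [-7, -8, 55, 12, 36, 18, 84, 63, 17, 58]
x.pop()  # 58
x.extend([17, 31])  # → [-7, -8, 55, 12, 36, 18, 84, 63, 17, 17, 31]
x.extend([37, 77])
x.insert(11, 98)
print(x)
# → [-7, -8, 55, 12, 36, 18, 84, 63, 17, 17, 31, 98, 37, 77]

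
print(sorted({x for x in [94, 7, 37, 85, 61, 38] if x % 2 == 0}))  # [38, 94]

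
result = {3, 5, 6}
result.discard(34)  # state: {3, 5, 6}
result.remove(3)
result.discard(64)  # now {5, 6}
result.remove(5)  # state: {6}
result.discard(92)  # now {6}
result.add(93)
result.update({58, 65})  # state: {6, 58, 65, 93}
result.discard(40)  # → {6, 58, 65, 93}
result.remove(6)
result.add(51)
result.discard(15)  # {51, 58, 65, 93}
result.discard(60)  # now {51, 58, 65, 93}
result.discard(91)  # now {51, 58, 65, 93}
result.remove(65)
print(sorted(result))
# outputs [51, 58, 93]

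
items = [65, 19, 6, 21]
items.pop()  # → 21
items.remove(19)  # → [65, 6]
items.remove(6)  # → [65]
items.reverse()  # [65]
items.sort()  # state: [65]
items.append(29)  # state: [65, 29]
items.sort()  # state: [29, 65]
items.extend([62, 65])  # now [29, 65, 62, 65]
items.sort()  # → [29, 62, 65, 65]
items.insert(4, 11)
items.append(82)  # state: [29, 62, 65, 65, 11, 82]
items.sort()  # [11, 29, 62, 65, 65, 82]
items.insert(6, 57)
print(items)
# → [11, 29, 62, 65, 65, 82, 57]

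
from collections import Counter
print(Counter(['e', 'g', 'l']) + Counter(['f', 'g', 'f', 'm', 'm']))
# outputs Counter({'g': 2, 'f': 2, 'm': 2, 'e': 1, 'l': 1})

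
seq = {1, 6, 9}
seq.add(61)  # {1, 6, 9, 61}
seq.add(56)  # {1, 6, 9, 56, 61}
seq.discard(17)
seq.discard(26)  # {1, 6, 9, 56, 61}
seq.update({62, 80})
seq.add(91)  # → {1, 6, 9, 56, 61, 62, 80, 91}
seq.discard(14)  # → {1, 6, 9, 56, 61, 62, 80, 91}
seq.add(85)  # {1, 6, 9, 56, 61, 62, 80, 85, 91}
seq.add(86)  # {1, 6, 9, 56, 61, 62, 80, 85, 86, 91}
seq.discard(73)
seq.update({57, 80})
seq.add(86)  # {1, 6, 9, 56, 57, 61, 62, 80, 85, 86, 91}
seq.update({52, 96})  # {1, 6, 9, 52, 56, 57, 61, 62, 80, 85, 86, 91, 96}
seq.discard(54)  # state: {1, 6, 9, 52, 56, 57, 61, 62, 80, 85, 86, 91, 96}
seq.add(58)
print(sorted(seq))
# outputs [1, 6, 9, 52, 56, 57, 58, 61, 62, 80, 85, 86, 91, 96]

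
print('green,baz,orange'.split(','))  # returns ['green', 'baz', 'orange']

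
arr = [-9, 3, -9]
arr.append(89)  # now [-9, 3, -9, 89]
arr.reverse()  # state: [89, -9, 3, -9]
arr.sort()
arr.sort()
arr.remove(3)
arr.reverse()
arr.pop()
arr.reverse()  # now [-9, 89]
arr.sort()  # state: [-9, 89]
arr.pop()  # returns 89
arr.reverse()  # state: [-9]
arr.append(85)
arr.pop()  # 85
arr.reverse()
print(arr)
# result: [-9]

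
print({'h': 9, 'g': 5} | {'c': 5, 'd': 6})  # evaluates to {'h': 9, 'g': 5, 'c': 5, 'd': 6}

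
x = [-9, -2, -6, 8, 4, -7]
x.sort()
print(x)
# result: [-9, -7, -6, -2, 4, 8]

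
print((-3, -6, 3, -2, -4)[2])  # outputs 3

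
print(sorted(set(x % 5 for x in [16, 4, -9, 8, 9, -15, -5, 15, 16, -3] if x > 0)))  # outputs [0, 1, 3, 4]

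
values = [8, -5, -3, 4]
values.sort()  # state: [-5, -3, 4, 8]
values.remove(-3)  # [-5, 4, 8]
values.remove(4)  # [-5, 8]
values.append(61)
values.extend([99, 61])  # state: [-5, 8, 61, 99, 61]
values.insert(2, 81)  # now [-5, 8, 81, 61, 99, 61]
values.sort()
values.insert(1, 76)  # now [-5, 76, 8, 61, 61, 81, 99]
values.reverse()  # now [99, 81, 61, 61, 8, 76, -5]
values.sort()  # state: [-5, 8, 61, 61, 76, 81, 99]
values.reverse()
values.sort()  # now [-5, 8, 61, 61, 76, 81, 99]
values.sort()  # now [-5, 8, 61, 61, 76, 81, 99]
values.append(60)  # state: [-5, 8, 61, 61, 76, 81, 99, 60]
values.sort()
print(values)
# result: [-5, 8, 60, 61, 61, 76, 81, 99]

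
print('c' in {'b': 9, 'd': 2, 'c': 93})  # True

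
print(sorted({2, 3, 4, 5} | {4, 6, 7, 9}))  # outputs [2, 3, 4, 5, 6, 7, 9]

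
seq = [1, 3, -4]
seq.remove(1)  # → [3, -4]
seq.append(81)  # [3, -4, 81]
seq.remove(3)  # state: [-4, 81]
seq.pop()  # 81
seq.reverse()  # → [-4]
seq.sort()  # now [-4]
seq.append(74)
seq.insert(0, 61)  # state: [61, -4, 74]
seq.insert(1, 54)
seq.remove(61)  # [54, -4, 74]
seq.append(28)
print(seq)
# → [54, -4, 74, 28]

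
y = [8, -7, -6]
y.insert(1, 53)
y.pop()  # -6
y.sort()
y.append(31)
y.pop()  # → 31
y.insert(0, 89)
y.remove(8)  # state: [89, -7, 53]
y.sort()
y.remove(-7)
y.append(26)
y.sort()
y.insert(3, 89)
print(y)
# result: [26, 53, 89, 89]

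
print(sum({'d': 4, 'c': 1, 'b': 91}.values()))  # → 96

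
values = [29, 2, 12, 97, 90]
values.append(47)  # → [29, 2, 12, 97, 90, 47]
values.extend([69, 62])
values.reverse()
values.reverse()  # [29, 2, 12, 97, 90, 47, 69, 62]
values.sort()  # [2, 12, 29, 47, 62, 69, 90, 97]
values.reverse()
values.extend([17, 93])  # [97, 90, 69, 62, 47, 29, 12, 2, 17, 93]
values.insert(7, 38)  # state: [97, 90, 69, 62, 47, 29, 12, 38, 2, 17, 93]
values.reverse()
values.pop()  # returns 97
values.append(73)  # [93, 17, 2, 38, 12, 29, 47, 62, 69, 90, 73]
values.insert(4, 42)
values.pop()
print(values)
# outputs [93, 17, 2, 38, 42, 12, 29, 47, 62, 69, 90]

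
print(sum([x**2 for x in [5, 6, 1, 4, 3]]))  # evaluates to 87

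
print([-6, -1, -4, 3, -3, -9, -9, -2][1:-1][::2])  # [-1, 3, -9]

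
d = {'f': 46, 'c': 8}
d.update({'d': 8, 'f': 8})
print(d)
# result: {'f': 8, 'c': 8, 'd': 8}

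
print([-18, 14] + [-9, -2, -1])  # [-18, 14, -9, -2, -1]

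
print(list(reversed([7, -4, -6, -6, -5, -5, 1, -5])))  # [-5, 1, -5, -5, -6, -6, -4, 7]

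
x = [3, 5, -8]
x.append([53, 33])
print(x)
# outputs [3, 5, -8, [53, 33]]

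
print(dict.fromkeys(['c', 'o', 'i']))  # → {'c': None, 'o': None, 'i': None}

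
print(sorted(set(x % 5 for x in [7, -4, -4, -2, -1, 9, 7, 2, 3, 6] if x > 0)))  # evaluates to [1, 2, 3, 4]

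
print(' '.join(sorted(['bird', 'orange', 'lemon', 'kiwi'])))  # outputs bird kiwi lemon orange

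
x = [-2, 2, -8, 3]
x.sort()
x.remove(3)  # [-8, -2, 2]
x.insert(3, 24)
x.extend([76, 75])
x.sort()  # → [-8, -2, 2, 24, 75, 76]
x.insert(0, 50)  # [50, -8, -2, 2, 24, 75, 76]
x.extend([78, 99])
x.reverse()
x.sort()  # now [-8, -2, 2, 24, 50, 75, 76, 78, 99]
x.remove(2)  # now [-8, -2, 24, 50, 75, 76, 78, 99]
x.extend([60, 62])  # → [-8, -2, 24, 50, 75, 76, 78, 99, 60, 62]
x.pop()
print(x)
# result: [-8, -2, 24, 50, 75, 76, 78, 99, 60]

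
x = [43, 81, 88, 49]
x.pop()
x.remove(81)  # [43, 88]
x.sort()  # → [43, 88]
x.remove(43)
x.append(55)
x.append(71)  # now [88, 55, 71]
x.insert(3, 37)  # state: [88, 55, 71, 37]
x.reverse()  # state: [37, 71, 55, 88]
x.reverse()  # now [88, 55, 71, 37]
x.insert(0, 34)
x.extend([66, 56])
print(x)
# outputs [34, 88, 55, 71, 37, 66, 56]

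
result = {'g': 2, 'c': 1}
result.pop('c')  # 1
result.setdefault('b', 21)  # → 21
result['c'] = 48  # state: {'g': 2, 'b': 21, 'c': 48}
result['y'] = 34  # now {'g': 2, 'b': 21, 'c': 48, 'y': 34}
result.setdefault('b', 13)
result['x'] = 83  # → {'g': 2, 'b': 21, 'c': 48, 'y': 34, 'x': 83}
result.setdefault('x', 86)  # 83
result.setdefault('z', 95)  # 95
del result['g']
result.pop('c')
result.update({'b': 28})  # {'b': 28, 'y': 34, 'x': 83, 'z': 95}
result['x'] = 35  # {'b': 28, 'y': 34, 'x': 35, 'z': 95}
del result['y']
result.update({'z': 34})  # {'b': 28, 'x': 35, 'z': 34}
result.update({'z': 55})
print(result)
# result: {'b': 28, 'x': 35, 'z': 55}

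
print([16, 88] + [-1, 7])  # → [16, 88, -1, 7]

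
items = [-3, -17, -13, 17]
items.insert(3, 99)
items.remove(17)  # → [-3, -17, -13, 99]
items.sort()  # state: [-17, -13, -3, 99]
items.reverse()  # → [99, -3, -13, -17]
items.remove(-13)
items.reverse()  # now [-17, -3, 99]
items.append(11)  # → [-17, -3, 99, 11]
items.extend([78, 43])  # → [-17, -3, 99, 11, 78, 43]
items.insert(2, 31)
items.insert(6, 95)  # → [-17, -3, 31, 99, 11, 78, 95, 43]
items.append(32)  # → [-17, -3, 31, 99, 11, 78, 95, 43, 32]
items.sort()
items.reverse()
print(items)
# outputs [99, 95, 78, 43, 32, 31, 11, -3, -17]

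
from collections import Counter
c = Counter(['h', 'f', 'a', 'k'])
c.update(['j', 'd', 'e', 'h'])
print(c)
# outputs Counter({'h': 2, 'f': 1, 'a': 1, 'k': 1, 'j': 1, 'd': 1, 'e': 1})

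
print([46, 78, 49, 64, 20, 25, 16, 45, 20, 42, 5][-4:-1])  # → [45, 20, 42]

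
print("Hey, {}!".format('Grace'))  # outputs Hey, Grace!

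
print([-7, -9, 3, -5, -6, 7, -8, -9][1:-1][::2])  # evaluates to [-9, -5, 7]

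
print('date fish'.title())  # Date Fish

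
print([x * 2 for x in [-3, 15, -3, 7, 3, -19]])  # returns [-6, 30, -6, 14, 6, -38]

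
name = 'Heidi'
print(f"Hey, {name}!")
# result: Hey, Heidi!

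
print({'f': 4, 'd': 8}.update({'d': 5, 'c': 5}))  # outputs None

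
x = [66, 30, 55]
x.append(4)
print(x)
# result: [66, 30, 55, 4]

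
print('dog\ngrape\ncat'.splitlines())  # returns ['dog', 'grape', 'cat']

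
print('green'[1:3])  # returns re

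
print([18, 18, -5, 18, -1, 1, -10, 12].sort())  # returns None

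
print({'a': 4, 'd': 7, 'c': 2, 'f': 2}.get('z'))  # None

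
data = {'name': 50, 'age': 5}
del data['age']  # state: {'name': 50}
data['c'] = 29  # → {'name': 50, 'c': 29}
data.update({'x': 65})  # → {'name': 50, 'c': 29, 'x': 65}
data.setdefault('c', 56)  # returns 29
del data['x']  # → {'name': 50, 'c': 29}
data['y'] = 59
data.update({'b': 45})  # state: {'name': 50, 'c': 29, 'y': 59, 'b': 45}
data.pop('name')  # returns 50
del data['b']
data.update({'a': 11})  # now {'c': 29, 'y': 59, 'a': 11}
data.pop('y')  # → 59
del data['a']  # {'c': 29}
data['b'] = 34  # {'c': 29, 'b': 34}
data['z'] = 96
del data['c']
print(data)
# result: {'b': 34, 'z': 96}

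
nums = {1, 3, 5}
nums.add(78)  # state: {1, 3, 5, 78}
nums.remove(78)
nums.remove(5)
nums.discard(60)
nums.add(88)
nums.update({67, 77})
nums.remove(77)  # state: {1, 3, 67, 88}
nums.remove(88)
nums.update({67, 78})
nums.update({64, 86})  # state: {1, 3, 64, 67, 78, 86}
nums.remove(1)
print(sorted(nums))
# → [3, 64, 67, 78, 86]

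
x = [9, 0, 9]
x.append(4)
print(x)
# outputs [9, 0, 9, 4]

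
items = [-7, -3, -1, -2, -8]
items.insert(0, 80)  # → [80, -7, -3, -1, -2, -8]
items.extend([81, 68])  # [80, -7, -3, -1, -2, -8, 81, 68]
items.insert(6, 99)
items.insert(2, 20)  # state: [80, -7, 20, -3, -1, -2, -8, 99, 81, 68]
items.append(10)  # [80, -7, 20, -3, -1, -2, -8, 99, 81, 68, 10]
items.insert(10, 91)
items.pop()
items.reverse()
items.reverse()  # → [80, -7, 20, -3, -1, -2, -8, 99, 81, 68, 91]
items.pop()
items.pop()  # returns 68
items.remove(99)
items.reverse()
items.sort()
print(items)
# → [-8, -7, -3, -2, -1, 20, 80, 81]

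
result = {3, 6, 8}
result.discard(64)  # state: {3, 6, 8}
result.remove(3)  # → {6, 8}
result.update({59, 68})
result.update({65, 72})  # {6, 8, 59, 65, 68, 72}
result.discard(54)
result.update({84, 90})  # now {6, 8, 59, 65, 68, 72, 84, 90}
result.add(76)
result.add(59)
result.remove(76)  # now {6, 8, 59, 65, 68, 72, 84, 90}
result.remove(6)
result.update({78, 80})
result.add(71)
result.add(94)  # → {8, 59, 65, 68, 71, 72, 78, 80, 84, 90, 94}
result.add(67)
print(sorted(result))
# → [8, 59, 65, 67, 68, 71, 72, 78, 80, 84, 90, 94]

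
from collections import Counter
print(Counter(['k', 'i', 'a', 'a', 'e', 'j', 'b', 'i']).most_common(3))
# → [('i', 2), ('a', 2), ('k', 1)]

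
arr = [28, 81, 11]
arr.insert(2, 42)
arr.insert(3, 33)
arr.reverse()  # [11, 33, 42, 81, 28]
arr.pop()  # 28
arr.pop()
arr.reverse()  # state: [42, 33, 11]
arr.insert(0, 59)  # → [59, 42, 33, 11]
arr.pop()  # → 11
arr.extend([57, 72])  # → [59, 42, 33, 57, 72]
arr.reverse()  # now [72, 57, 33, 42, 59]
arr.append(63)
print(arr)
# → [72, 57, 33, 42, 59, 63]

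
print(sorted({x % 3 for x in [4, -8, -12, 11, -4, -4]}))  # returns [0, 1, 2]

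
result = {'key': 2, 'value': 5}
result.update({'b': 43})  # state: {'key': 2, 'value': 5, 'b': 43}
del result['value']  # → {'key': 2, 'b': 43}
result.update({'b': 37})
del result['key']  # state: {'b': 37}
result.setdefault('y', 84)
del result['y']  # {'b': 37}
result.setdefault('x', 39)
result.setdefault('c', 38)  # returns 38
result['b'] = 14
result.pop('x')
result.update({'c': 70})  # {'b': 14, 'c': 70}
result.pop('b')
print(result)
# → {'c': 70}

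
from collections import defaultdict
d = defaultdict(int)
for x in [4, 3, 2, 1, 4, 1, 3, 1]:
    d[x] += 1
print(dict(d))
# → {4: 2, 3: 2, 2: 1, 1: 3}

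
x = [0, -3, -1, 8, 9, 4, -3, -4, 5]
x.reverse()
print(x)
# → [5, -4, -3, 4, 9, 8, -1, -3, 0]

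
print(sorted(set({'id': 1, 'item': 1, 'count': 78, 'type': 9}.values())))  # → [1, 9, 78]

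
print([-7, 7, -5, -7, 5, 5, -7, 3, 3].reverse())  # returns None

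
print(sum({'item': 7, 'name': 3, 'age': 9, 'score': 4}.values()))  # 23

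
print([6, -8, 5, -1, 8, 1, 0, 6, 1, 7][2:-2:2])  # [5, 8, 0]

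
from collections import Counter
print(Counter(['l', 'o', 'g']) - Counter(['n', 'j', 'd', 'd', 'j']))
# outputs Counter({'l': 1, 'o': 1, 'g': 1})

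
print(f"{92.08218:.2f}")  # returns 92.08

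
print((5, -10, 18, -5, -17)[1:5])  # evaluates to (-10, 18, -5, -17)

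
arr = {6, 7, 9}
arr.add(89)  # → {6, 7, 9, 89}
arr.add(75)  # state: {6, 7, 9, 75, 89}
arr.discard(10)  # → {6, 7, 9, 75, 89}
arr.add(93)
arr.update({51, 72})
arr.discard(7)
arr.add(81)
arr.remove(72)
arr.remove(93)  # {6, 9, 51, 75, 81, 89}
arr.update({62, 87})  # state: {6, 9, 51, 62, 75, 81, 87, 89}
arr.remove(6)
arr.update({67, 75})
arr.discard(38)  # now {9, 51, 62, 67, 75, 81, 87, 89}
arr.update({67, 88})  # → {9, 51, 62, 67, 75, 81, 87, 88, 89}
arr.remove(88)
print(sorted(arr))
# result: [9, 51, 62, 67, 75, 81, 87, 89]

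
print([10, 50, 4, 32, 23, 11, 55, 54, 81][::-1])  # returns [81, 54, 55, 11, 23, 32, 4, 50, 10]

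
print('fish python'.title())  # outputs Fish Python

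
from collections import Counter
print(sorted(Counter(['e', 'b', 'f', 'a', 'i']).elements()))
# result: ['a', 'b', 'e', 'f', 'i']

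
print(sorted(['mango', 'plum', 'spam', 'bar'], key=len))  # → ['bar', 'plum', 'spam', 'mango']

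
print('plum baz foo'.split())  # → ['plum', 'baz', 'foo']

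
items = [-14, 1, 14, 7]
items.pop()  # 7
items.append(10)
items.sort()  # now [-14, 1, 10, 14]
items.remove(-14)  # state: [1, 10, 14]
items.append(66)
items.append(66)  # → [1, 10, 14, 66, 66]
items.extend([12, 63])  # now [1, 10, 14, 66, 66, 12, 63]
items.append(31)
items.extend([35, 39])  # [1, 10, 14, 66, 66, 12, 63, 31, 35, 39]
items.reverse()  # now [39, 35, 31, 63, 12, 66, 66, 14, 10, 1]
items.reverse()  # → [1, 10, 14, 66, 66, 12, 63, 31, 35, 39]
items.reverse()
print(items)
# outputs [39, 35, 31, 63, 12, 66, 66, 14, 10, 1]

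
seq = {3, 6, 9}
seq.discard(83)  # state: {3, 6, 9}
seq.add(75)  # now {3, 6, 9, 75}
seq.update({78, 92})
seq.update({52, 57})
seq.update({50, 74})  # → {3, 6, 9, 50, 52, 57, 74, 75, 78, 92}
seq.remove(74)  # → {3, 6, 9, 50, 52, 57, 75, 78, 92}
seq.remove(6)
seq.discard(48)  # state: {3, 9, 50, 52, 57, 75, 78, 92}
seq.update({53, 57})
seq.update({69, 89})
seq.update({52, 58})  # {3, 9, 50, 52, 53, 57, 58, 69, 75, 78, 89, 92}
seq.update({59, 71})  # {3, 9, 50, 52, 53, 57, 58, 59, 69, 71, 75, 78, 89, 92}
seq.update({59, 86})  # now {3, 9, 50, 52, 53, 57, 58, 59, 69, 71, 75, 78, 86, 89, 92}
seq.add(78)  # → {3, 9, 50, 52, 53, 57, 58, 59, 69, 71, 75, 78, 86, 89, 92}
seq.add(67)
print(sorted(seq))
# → [3, 9, 50, 52, 53, 57, 58, 59, 67, 69, 71, 75, 78, 86, 89, 92]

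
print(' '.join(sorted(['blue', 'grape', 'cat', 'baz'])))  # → baz blue cat grape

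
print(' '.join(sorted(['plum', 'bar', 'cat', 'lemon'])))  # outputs bar cat lemon plum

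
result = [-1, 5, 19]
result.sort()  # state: [-1, 5, 19]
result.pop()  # 19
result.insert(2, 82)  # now [-1, 5, 82]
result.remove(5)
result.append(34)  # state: [-1, 82, 34]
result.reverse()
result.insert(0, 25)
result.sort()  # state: [-1, 25, 34, 82]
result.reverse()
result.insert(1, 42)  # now [82, 42, 34, 25, -1]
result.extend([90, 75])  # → [82, 42, 34, 25, -1, 90, 75]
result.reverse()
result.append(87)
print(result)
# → [75, 90, -1, 25, 34, 42, 82, 87]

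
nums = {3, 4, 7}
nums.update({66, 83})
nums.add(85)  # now {3, 4, 7, 66, 83, 85}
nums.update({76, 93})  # {3, 4, 7, 66, 76, 83, 85, 93}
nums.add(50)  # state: {3, 4, 7, 50, 66, 76, 83, 85, 93}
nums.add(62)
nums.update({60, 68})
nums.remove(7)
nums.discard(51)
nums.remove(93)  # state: {3, 4, 50, 60, 62, 66, 68, 76, 83, 85}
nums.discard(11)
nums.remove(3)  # {4, 50, 60, 62, 66, 68, 76, 83, 85}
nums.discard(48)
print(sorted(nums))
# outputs [4, 50, 60, 62, 66, 68, 76, 83, 85]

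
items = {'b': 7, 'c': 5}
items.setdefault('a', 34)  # 34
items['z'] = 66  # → {'b': 7, 'c': 5, 'a': 34, 'z': 66}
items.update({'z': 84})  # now {'b': 7, 'c': 5, 'a': 34, 'z': 84}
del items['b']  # {'c': 5, 'a': 34, 'z': 84}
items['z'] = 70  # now {'c': 5, 'a': 34, 'z': 70}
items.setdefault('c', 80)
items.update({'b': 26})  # {'c': 5, 'a': 34, 'z': 70, 'b': 26}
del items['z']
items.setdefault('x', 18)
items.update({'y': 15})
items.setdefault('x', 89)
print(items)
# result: {'c': 5, 'a': 34, 'b': 26, 'x': 18, 'y': 15}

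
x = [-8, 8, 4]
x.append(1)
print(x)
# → [-8, 8, 4, 1]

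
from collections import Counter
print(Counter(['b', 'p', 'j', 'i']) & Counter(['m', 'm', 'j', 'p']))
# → Counter({'p': 1, 'j': 1})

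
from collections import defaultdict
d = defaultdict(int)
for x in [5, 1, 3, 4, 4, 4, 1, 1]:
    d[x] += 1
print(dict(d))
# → {5: 1, 1: 3, 3: 1, 4: 3}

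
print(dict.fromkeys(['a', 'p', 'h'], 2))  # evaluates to {'a': 2, 'p': 2, 'h': 2}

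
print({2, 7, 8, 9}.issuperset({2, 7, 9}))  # True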